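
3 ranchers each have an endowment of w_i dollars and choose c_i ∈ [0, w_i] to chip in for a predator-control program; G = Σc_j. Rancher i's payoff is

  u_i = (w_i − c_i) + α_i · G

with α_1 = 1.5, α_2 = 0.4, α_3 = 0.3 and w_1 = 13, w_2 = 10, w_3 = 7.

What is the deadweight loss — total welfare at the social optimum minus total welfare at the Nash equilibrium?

∂u_i/∂c_i = α_i − 1, so rancher i contributes w_i if α_i > 1, else 0.
α_i > 1 for i ∈ {1}; NE contributions (13, 0, 0), G = 13.
W^NE = Σw_i − G^NE + (Σα_i)·G^NE = 30 + 1.2·13 = 45.6.
Planner: ∂(Σu_j)/∂c_i = Σα_j − 1 = 1.2 > 0, so everyone contributes w_i; G^SO = 30, W^SO = 30 + 1.2·30 = 66.
Deadweight loss = 20.4.

20.4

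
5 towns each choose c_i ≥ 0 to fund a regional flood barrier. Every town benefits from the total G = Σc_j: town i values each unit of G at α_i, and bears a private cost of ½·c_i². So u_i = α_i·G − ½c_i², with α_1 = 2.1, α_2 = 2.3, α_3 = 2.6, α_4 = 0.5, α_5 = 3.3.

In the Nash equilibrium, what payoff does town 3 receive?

Town i's FOC: ∂u_i/∂c_i = α_i − c_i = 0, so c_i* = α_i.
NE contributions = (2.1, 2.3, 2.6, 0.5, 3.3); G = 10.8.
u_3 = α_3·G − ½·(c_3)² = 2.6·10.8 − ½·2.6² = 24.7.

24.7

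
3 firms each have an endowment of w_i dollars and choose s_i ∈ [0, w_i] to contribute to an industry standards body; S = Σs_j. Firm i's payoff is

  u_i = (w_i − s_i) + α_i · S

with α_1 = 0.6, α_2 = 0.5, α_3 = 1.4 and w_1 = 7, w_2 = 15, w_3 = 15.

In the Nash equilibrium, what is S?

∂u_i/∂s_i = α_i − 1, so firm i contributes w_i if α_i > 1, else 0.
α_i > 1 for i ∈ {3}; NE contributions (0, 0, 15), S = 15.

15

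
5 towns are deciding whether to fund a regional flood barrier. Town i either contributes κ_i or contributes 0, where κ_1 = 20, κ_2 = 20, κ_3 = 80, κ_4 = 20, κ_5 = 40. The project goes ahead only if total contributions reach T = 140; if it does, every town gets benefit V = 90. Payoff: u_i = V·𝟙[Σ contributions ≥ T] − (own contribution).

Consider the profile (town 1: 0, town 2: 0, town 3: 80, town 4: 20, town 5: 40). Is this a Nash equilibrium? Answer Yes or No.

Yes

Total = 140 ≥ 140: provided.
Town 1 (pledges 0, payoff 90): pledging 20 → total 160, payoff 70. No gain.
Town 2 (pledges 0, payoff 90): pledging 20 → total 160, payoff 70. No gain.
Town 3 (pledges 80, payoff 10): dropping to 0 → total 60, payoff 0. No gain.
Town 4 (pledges 20, payoff 70): dropping to 0 → total 120, payoff 0. No gain.
Town 5 (pledges 40, payoff 50): dropping to 0 → total 100, payoff 0. No gain.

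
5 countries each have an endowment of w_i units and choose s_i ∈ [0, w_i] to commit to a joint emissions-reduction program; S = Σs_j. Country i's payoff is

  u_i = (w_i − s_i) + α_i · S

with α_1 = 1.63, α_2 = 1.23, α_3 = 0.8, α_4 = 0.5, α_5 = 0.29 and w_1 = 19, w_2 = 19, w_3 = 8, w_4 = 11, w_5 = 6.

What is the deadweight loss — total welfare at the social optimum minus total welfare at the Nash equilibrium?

∂u_i/∂s_i = α_i − 1, so country i contributes w_i if α_i > 1, else 0.
α_i > 1 for i ∈ {1, 2}; NE contributions (19, 19, 0, 0, 0), S = 38.
W^NE = Σw_i − S^NE + (Σα_i)·S^NE = 63 + 3.45·38 = 194.1.
Planner: ∂(Σu_j)/∂s_i = Σα_j − 1 = 3.45 > 0, so everyone contributes w_i; S^SO = 63, W^SO = 63 + 3.45·63 = 280.35.
Deadweight loss = 86.25.

86.25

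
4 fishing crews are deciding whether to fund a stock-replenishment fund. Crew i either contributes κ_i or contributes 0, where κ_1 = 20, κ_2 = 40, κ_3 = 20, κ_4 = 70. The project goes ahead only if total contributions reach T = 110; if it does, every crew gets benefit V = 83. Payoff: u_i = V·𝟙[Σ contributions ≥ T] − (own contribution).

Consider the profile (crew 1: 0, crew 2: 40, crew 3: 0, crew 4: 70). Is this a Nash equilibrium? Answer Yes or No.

Yes

Total = 110 ≥ 110: provided.
Crew 1 (pledges 0, payoff 83): pledging 20 → total 130, payoff 63. No gain.
Crew 2 (pledges 40, payoff 43): dropping to 0 → total 70, payoff 0. No gain.
Crew 3 (pledges 0, payoff 83): pledging 20 → total 130, payoff 63. No gain.
Crew 4 (pledges 70, payoff 13): dropping to 0 → total 40, payoff 0. No gain.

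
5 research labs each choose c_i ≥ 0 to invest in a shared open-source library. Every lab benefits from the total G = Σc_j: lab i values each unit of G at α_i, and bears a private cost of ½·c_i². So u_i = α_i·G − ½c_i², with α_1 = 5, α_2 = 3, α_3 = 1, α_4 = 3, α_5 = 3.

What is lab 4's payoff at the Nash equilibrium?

40.5

Lab i's FOC: ∂u_i/∂c_i = α_i − c_i = 0, so c_i* = α_i.
NE contributions = (5, 3, 1, 3, 3); G = 15.
u_4 = α_4·G − ½·(c_4)² = 3·15 − ½·3² = 40.5.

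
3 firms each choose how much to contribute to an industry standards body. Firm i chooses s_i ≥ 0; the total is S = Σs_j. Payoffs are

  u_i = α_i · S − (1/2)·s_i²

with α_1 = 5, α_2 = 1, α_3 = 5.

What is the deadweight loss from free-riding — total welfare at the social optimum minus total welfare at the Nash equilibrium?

Firm i's FOC: ∂u_i/∂s_i = α_i − s_i = 0, so s_i* = α_i.
NE contributions = (5, 1, 5); S = 11.
W^NE = (Σα)·S − ½Σα_i² = 11² − ½·51 = 95.5.
Planner sets s_i = Σα_j = 11 for every i, so S^SO = 3·11 = 33.
W^SO = (Σα)·S^SO − ½·3·(Σα)² = (3/2)·11² = 181.5.
Deadweight loss = W^SO − W^NE = 86.

86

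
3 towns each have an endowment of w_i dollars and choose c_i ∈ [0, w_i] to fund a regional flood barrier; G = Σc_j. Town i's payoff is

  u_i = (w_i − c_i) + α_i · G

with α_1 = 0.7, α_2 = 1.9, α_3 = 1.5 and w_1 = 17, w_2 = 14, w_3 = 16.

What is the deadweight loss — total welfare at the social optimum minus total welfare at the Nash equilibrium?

52.7

∂u_i/∂c_i = α_i − 1, so town i contributes w_i if α_i > 1, else 0.
α_i > 1 for i ∈ {2, 3}; NE contributions (0, 14, 16), G = 30.
W^NE = Σw_i − G^NE + (Σα_i)·G^NE = 47 + 3.1·30 = 140.
Planner: ∂(Σu_j)/∂c_i = Σα_j − 1 = 3.1 > 0, so everyone contributes w_i; G^SO = 47, W^SO = 47 + 3.1·47 = 192.7.
Deadweight loss = 52.7.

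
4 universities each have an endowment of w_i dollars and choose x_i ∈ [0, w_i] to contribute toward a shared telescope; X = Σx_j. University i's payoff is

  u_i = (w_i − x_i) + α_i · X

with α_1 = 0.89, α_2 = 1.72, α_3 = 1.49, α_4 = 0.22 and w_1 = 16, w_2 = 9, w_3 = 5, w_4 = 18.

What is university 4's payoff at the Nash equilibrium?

21.08

∂u_i/∂x_i = α_i − 1, so university i contributes w_i if α_i > 1, else 0.
α_i > 1 for i ∈ {2, 3}; NE contributions (0, 9, 5, 0), X = 14.
u_4 = (18 − 0) + 0.22·14 = 21.08.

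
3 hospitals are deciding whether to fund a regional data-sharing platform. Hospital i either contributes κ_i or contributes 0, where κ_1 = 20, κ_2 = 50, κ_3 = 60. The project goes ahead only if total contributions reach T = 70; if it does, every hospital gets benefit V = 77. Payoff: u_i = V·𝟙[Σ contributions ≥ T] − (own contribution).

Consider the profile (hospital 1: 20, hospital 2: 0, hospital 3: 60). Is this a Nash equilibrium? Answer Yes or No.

Total = 80 ≥ 70: provided.
Hospital 1 (pledges 20, payoff 57): dropping to 0 → total 60, payoff 0. No gain.
Hospital 2 (pledges 0, payoff 77): pledging 50 → total 130, payoff 27. No gain.
Hospital 3 (pledges 60, payoff 17): dropping to 0 → total 20, payoff 0. No gain.

Yes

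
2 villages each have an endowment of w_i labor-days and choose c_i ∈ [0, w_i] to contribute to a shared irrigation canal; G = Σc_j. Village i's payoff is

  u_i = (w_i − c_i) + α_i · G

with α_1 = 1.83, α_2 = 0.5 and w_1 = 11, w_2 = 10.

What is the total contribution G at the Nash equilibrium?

∂u_i/∂c_i = α_i − 1, so village i contributes w_i if α_i > 1, else 0.
α_i > 1 for i ∈ {1}; NE contributions (11, 0), G = 11.

11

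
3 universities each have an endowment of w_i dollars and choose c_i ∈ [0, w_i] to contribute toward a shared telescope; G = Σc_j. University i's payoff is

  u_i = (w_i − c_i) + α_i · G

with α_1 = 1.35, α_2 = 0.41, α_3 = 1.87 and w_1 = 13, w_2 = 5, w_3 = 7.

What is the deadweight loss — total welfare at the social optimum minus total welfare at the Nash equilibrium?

13.15

∂u_i/∂c_i = α_i − 1, so university i contributes w_i if α_i > 1, else 0.
α_i > 1 for i ∈ {1, 3}; NE contributions (13, 0, 7), G = 20.
W^NE = Σw_i − G^NE + (Σα_i)·G^NE = 25 + 2.63·20 = 77.6.
Planner: ∂(Σu_j)/∂c_i = Σα_j − 1 = 2.63 > 0, so everyone contributes w_i; G^SO = 25, W^SO = 25 + 2.63·25 = 90.75.
Deadweight loss = 13.15.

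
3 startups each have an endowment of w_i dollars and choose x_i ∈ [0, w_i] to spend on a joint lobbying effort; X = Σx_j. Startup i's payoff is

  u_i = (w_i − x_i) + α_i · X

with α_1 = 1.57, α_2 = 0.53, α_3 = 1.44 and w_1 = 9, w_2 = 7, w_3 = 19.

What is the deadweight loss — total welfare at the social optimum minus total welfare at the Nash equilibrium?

∂u_i/∂x_i = α_i − 1, so startup i contributes w_i if α_i > 1, else 0.
α_i > 1 for i ∈ {1, 3}; NE contributions (9, 0, 19), X = 28.
W^NE = Σw_i − X^NE + (Σα_i)·X^NE = 35 + 2.54·28 = 106.12.
Planner: ∂(Σu_j)/∂x_i = Σα_j − 1 = 2.54 > 0, so everyone contributes w_i; X^SO = 35, W^SO = 35 + 2.54·35 = 123.9.
Deadweight loss = 17.78.

17.78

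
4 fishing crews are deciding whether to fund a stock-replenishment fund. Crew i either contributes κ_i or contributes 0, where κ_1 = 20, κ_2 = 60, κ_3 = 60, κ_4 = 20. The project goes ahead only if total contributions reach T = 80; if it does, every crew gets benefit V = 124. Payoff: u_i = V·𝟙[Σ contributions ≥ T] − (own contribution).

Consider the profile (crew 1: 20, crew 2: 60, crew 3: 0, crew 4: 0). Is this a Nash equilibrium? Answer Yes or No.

Yes

Total = 80 ≥ 80: provided.
Crew 1 (pledges 20, payoff 104): dropping to 0 → total 60, payoff 0. No gain.
Crew 2 (pledges 60, payoff 64): dropping to 0 → total 20, payoff 0. No gain.
Crew 3 (pledges 0, payoff 124): pledging 60 → total 140, payoff 64. No gain.
Crew 4 (pledges 0, payoff 124): pledging 20 → total 100, payoff 104. No gain.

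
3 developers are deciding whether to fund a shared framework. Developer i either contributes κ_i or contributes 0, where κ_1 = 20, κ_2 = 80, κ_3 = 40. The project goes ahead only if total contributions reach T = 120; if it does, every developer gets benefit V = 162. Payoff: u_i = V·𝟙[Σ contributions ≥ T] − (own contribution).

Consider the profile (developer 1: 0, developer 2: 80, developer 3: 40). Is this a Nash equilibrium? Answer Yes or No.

Total = 120 ≥ 120: provided.
Developer 1 (pledges 0, payoff 162): pledging 20 → total 140, payoff 142. No gain.
Developer 2 (pledges 80, payoff 82): dropping to 0 → total 40, payoff 0. No gain.
Developer 3 (pledges 40, payoff 122): dropping to 0 → total 80, payoff 0. No gain.

Yes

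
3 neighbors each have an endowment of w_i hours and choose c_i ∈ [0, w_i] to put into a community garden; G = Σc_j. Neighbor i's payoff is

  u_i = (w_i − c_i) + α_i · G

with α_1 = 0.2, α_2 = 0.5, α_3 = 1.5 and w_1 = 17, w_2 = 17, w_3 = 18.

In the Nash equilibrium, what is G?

∂u_i/∂c_i = α_i − 1, so neighbor i contributes w_i if α_i > 1, else 0.
α_i > 1 for i ∈ {3}; NE contributions (0, 0, 18), G = 18.

18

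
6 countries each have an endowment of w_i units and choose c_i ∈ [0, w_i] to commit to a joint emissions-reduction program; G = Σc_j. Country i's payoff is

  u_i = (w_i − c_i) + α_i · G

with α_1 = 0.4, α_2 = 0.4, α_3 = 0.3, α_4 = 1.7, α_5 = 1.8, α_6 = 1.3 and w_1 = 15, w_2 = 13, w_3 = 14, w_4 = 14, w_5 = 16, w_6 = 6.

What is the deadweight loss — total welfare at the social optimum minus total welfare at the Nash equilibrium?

205.8

∂u_i/∂c_i = α_i − 1, so country i contributes w_i if α_i > 1, else 0.
α_i > 1 for i ∈ {4, 5, 6}; NE contributions (0, 0, 0, 14, 16, 6), G = 36.
W^NE = Σw_i − G^NE + (Σα_i)·G^NE = 78 + 4.9·36 = 254.4.
Planner: ∂(Σu_j)/∂c_i = Σα_j − 1 = 4.9 > 0, so everyone contributes w_i; G^SO = 78, W^SO = 78 + 4.9·78 = 460.2.
Deadweight loss = 205.8.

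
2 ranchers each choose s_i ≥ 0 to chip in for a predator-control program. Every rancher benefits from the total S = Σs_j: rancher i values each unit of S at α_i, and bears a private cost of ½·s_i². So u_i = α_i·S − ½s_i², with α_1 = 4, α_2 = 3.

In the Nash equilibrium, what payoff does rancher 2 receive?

Rancher i's FOC: ∂u_i/∂s_i = α_i − s_i = 0, so s_i* = α_i.
NE contributions = (4, 3); S = 7.
u_2 = α_2·S − ½·(s_2)² = 3·7 − ½·3² = 16.5.

16.5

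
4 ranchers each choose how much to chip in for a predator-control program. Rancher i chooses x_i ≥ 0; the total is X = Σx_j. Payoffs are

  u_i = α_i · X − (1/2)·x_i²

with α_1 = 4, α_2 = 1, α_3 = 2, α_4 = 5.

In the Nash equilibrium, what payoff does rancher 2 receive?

Rancher i's FOC: ∂u_i/∂x_i = α_i − x_i = 0, so x_i* = α_i.
NE contributions = (4, 1, 2, 5); X = 12.
u_2 = α_2·X − ½·(x_2)² = 1·12 − ½·1² = 11.5.

11.5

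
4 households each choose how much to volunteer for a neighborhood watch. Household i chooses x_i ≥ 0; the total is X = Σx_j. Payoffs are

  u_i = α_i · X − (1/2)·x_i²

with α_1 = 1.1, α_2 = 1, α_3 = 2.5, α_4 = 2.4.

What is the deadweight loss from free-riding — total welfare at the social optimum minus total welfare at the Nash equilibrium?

Household i's FOC: ∂u_i/∂x_i = α_i − x_i = 0, so x_i* = α_i.
NE contributions = (1.1, 1, 2.5, 2.4); X = 7.
W^NE = (Σα)·X − ½Σα_i² = 7² − ½·14.22 = 41.89.
Planner sets x_i = Σα_j = 7 for every i, so X^SO = 4·7 = 28.
W^SO = (Σα)·X^SO − ½·4·(Σα)² = (4/2)·7² = 98.
Deadweight loss = W^SO − W^NE = 56.11.

56.11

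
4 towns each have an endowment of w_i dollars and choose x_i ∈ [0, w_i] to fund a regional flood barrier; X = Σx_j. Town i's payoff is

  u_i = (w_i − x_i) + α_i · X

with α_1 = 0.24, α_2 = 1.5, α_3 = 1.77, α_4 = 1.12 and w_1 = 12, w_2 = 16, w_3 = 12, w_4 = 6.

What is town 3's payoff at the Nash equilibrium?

∂u_i/∂x_i = α_i − 1, so town i contributes w_i if α_i > 1, else 0.
α_i > 1 for i ∈ {2, 3, 4}; NE contributions (0, 16, 12, 6), X = 34.
u_3 = (12 − 12) + 1.77·34 = 60.18.

60.18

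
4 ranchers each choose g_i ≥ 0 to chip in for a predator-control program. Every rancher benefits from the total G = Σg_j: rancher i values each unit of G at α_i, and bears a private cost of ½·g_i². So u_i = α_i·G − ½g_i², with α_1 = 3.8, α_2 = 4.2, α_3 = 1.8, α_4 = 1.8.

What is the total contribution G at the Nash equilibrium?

Rancher i's FOC: ∂u_i/∂g_i = α_i − g_i = 0, so g_i* = α_i.
NE contributions = (3.8, 4.2, 1.8, 1.8); G = 11.6.

11.6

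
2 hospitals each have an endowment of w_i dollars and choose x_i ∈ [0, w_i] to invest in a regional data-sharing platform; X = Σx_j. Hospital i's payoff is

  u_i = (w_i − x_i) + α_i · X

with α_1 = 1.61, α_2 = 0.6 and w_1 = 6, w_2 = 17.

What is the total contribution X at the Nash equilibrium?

∂u_i/∂x_i = α_i − 1, so hospital i contributes w_i if α_i > 1, else 0.
α_i > 1 for i ∈ {1}; NE contributions (6, 0), X = 6.

6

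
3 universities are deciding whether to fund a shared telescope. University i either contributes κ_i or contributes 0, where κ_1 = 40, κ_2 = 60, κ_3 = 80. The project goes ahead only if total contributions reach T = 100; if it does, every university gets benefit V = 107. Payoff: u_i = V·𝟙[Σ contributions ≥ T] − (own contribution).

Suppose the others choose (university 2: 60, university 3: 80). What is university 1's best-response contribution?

0

Others' total = 140 ≥ 100; contributing adds cost 40 for no extra benefit.
Best response: 0.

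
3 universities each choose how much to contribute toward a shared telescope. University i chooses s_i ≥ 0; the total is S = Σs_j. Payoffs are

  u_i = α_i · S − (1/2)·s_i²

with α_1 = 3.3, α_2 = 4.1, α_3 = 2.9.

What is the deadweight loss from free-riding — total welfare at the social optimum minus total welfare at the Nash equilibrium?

University i's FOC: ∂u_i/∂s_i = α_i − s_i = 0, so s_i* = α_i.
NE contributions = (3.3, 4.1, 2.9); S = 10.3.
W^NE = (Σα)·S − ½Σα_i² = 10.3² − ½·36.11 = 88.035.
Planner sets s_i = Σα_j = 10.3 for every i, so S^SO = 3·10.3 = 30.9.
W^SO = (Σα)·S^SO − ½·3·(Σα)² = (3/2)·10.3² = 159.135.
Deadweight loss = W^SO − W^NE = 71.1.

71.1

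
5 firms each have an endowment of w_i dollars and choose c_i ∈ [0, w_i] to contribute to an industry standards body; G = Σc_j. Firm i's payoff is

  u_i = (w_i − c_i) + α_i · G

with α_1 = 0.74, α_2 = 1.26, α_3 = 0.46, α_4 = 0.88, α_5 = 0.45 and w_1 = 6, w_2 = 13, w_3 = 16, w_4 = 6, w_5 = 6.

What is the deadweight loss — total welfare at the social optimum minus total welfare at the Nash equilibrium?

∂u_i/∂c_i = α_i − 1, so firm i contributes w_i if α_i > 1, else 0.
α_i > 1 for i ∈ {2}; NE contributions (0, 13, 0, 0, 0), G = 13.
W^NE = Σw_i − G^NE + (Σα_i)·G^NE = 47 + 2.79·13 = 83.27.
Planner: ∂(Σu_j)/∂c_i = Σα_j − 1 = 2.79 > 0, so everyone contributes w_i; G^SO = 47, W^SO = 47 + 2.79·47 = 178.13.
Deadweight loss = 94.86.

94.86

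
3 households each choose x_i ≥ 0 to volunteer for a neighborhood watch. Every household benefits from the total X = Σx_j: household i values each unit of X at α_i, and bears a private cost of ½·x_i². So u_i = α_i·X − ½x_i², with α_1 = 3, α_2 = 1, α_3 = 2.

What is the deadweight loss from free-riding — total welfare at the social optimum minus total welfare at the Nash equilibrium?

25

Household i's FOC: ∂u_i/∂x_i = α_i − x_i = 0, so x_i* = α_i.
NE contributions = (3, 1, 2); X = 6.
W^NE = (Σα)·X − ½Σα_i² = 6² − ½·14 = 29.
Planner sets x_i = Σα_j = 6 for every i, so X^SO = 3·6 = 18.
W^SO = (Σα)·X^SO − ½·3·(Σα)² = (3/2)·6² = 54.
Deadweight loss = W^SO − W^NE = 25.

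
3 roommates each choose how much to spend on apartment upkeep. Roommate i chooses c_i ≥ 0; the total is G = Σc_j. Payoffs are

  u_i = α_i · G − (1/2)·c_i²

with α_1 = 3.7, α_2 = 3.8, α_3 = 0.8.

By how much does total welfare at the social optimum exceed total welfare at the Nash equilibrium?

Roommate i's FOC: ∂u_i/∂c_i = α_i − c_i = 0, so c_i* = α_i.
NE contributions = (3.7, 3.8, 0.8); G = 8.3.
W^NE = (Σα)·G − ½Σα_i² = 8.3² − ½·28.77 = 54.505.
Planner sets c_i = Σα_j = 8.3 for every i, so G^SO = 3·8.3 = 24.9.
W^SO = (Σα)·G^SO − ½·3·(Σα)² = (3/2)·8.3² = 103.335.
Deadweight loss = W^SO − W^NE = 48.83.

48.83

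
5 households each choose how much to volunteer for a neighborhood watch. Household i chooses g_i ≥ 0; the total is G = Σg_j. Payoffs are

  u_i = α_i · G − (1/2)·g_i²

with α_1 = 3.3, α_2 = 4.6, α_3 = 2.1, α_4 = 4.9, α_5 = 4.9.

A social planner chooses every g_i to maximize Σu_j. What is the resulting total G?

Planner FOC: ∂(Σu_j)/∂g_i = (Σα_j) − g_i = 0, so g_i^SO = Σα_j = 19.8 for every i; G^SO = 99.

99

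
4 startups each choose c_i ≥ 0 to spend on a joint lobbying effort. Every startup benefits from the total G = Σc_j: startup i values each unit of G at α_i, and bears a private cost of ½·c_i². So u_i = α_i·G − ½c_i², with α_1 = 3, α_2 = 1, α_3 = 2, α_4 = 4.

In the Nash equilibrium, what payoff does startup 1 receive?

Startup i's FOC: ∂u_i/∂c_i = α_i − c_i = 0, so c_i* = α_i.
NE contributions = (3, 1, 2, 4); G = 10.
u_1 = α_1·G − ½·(c_1)² = 3·10 − ½·3² = 25.5.

25.5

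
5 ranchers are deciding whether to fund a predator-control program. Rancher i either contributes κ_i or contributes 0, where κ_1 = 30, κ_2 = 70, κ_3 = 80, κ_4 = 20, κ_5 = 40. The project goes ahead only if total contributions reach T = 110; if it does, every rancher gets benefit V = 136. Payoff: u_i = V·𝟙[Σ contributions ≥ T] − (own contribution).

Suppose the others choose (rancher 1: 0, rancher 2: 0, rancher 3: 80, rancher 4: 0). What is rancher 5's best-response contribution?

40

Others' total = 80. Contributing 40 brings total to 120 ≥ 110: gain V − κ_5 = 96.
Best response: 40.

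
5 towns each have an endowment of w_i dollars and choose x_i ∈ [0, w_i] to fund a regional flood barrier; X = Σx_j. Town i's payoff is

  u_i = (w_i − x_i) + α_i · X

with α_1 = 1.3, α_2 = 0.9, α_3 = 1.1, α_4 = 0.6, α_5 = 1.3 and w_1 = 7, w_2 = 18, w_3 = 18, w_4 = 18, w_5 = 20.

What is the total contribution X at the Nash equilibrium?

45

∂u_i/∂x_i = α_i − 1, so town i contributes w_i if α_i > 1, else 0.
α_i > 1 for i ∈ {1, 3, 5}; NE contributions (7, 0, 18, 0, 20), X = 45.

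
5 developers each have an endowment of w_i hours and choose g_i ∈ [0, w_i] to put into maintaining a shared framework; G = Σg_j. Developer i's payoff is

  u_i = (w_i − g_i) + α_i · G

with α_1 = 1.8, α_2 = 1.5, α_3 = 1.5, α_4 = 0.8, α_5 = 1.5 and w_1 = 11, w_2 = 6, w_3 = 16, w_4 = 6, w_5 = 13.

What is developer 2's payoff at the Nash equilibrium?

∂u_i/∂g_i = α_i − 1, so developer i contributes w_i if α_i > 1, else 0.
α_i > 1 for i ∈ {1, 2, 3, 5}; NE contributions (11, 6, 16, 0, 13), G = 46.
u_2 = (6 − 6) + 1.5·46 = 69.

69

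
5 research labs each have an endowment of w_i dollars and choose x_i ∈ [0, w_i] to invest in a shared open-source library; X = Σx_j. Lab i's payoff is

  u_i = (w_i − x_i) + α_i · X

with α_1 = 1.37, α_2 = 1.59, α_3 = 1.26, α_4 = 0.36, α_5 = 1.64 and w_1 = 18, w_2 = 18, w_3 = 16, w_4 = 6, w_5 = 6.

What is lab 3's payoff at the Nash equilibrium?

∂u_i/∂x_i = α_i − 1, so lab i contributes w_i if α_i > 1, else 0.
α_i > 1 for i ∈ {1, 2, 3, 5}; NE contributions (18, 18, 16, 0, 6), X = 58.
u_3 = (16 − 16) + 1.26·58 = 73.08.

73.08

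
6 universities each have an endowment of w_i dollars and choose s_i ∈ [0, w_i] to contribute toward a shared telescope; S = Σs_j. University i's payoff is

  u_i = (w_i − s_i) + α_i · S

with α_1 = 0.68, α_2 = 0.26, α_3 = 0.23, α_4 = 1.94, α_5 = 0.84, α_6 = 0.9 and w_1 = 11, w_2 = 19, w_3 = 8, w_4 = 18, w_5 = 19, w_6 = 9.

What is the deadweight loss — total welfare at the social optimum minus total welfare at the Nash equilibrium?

254.1

∂u_i/∂s_i = α_i − 1, so university i contributes w_i if α_i > 1, else 0.
α_i > 1 for i ∈ {4}; NE contributions (0, 0, 0, 18, 0, 0), S = 18.
W^NE = Σw_i − S^NE + (Σα_i)·S^NE = 84 + 3.85·18 = 153.3.
Planner: ∂(Σu_j)/∂s_i = Σα_j − 1 = 3.85 > 0, so everyone contributes w_i; S^SO = 84, W^SO = 84 + 3.85·84 = 407.4.
Deadweight loss = 254.1.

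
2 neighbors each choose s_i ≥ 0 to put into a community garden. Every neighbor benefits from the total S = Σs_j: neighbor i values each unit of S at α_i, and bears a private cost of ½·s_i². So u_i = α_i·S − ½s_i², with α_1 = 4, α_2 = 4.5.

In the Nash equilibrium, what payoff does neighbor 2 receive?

28.125

Neighbor i's FOC: ∂u_i/∂s_i = α_i − s_i = 0, so s_i* = α_i.
NE contributions = (4, 4.5); S = 8.5.
u_2 = α_2·S − ½·(s_2)² = 4.5·8.5 − ½·4.5² = 28.125.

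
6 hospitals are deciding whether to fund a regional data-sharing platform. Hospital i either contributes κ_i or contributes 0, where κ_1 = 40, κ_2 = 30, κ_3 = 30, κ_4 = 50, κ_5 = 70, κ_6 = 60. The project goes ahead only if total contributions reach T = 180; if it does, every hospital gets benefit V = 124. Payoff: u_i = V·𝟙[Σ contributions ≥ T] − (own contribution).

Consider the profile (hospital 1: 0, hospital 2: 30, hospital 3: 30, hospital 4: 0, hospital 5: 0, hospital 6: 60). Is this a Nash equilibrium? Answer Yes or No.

Total = 120 < 180: not provided.
Hospital 1 (pledges 0, payoff 0): pledging 40 → total 160, payoff -40. No gain.
Hospital 2 (pledges 30, payoff -30): dropping to 0 → total 90, payoff 0. Profitable deviation.

No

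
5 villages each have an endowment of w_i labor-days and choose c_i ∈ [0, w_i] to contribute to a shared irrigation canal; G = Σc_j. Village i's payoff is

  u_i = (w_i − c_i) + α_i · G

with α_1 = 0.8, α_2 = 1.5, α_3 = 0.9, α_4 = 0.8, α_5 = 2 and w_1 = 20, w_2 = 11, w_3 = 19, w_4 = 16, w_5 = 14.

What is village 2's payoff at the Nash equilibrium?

∂u_i/∂c_i = α_i − 1, so village i contributes w_i if α_i > 1, else 0.
α_i > 1 for i ∈ {2, 5}; NE contributions (0, 11, 0, 0, 14), G = 25.
u_2 = (11 − 11) + 1.5·25 = 37.5.

37.5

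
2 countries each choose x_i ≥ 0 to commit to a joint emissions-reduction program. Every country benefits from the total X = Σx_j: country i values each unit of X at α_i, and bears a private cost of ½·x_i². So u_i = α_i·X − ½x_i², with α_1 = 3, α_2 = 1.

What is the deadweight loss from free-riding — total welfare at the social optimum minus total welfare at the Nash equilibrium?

Country i's FOC: ∂u_i/∂x_i = α_i − x_i = 0, so x_i* = α_i.
NE contributions = (3, 1); X = 4.
W^NE = (Σα)·X − ½Σα_i² = 4² − ½·10 = 11.
Planner sets x_i = Σα_j = 4 for every i, so X^SO = 2·4 = 8.
W^SO = (Σα)·X^SO − ½·2·(Σα)² = (2/2)·4² = 16.
Deadweight loss = W^SO − W^NE = 5.

5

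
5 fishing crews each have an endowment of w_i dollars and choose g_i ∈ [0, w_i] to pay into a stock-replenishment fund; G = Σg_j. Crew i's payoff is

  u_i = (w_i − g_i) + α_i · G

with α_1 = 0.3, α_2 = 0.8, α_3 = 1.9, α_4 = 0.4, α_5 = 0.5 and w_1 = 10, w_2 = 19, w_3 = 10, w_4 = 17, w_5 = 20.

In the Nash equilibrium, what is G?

∂u_i/∂g_i = α_i − 1, so crew i contributes w_i if α_i > 1, else 0.
α_i > 1 for i ∈ {3}; NE contributions (0, 0, 10, 0, 0), G = 10.

10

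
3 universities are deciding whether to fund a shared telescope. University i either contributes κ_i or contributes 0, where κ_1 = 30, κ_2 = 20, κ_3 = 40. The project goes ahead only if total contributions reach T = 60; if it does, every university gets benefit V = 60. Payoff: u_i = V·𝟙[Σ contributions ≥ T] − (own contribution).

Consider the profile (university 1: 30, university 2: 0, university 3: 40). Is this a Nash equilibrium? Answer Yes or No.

Yes

Total = 70 ≥ 60: provided.
University 1 (pledges 30, payoff 30): dropping to 0 → total 40, payoff 0. No gain.
University 2 (pledges 0, payoff 60): pledging 20 → total 90, payoff 40. No gain.
University 3 (pledges 40, payoff 20): dropping to 0 → total 30, payoff 0. No gain.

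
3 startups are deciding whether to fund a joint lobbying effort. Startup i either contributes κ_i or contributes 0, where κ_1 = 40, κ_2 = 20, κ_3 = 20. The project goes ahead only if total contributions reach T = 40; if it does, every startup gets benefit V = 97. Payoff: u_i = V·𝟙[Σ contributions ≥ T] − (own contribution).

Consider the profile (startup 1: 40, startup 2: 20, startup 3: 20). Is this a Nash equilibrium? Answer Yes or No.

Total = 80 ≥ 40: provided.
Startup 1 (pledges 40, payoff 57): dropping to 0 → total 40, payoff 97. Profitable deviation.

No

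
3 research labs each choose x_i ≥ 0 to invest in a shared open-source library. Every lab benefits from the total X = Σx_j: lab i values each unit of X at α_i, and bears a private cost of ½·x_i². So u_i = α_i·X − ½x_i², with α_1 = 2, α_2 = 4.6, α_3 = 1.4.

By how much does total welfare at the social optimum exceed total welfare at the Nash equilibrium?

45.56

Lab i's FOC: ∂u_i/∂x_i = α_i − x_i = 0, so x_i* = α_i.
NE contributions = (2, 4.6, 1.4); X = 8.
W^NE = (Σα)·X − ½Σα_i² = 8² − ½·27.12 = 50.44.
Planner sets x_i = Σα_j = 8 for every i, so X^SO = 3·8 = 24.
W^SO = (Σα)·X^SO − ½·3·(Σα)² = (3/2)·8² = 96.
Deadweight loss = W^SO − W^NE = 45.56.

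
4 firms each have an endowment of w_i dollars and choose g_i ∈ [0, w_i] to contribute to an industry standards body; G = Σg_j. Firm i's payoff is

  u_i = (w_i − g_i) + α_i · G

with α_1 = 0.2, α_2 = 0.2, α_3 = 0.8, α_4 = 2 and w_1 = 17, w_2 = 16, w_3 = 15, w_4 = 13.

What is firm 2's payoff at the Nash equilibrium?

18.6

∂u_i/∂g_i = α_i − 1, so firm i contributes w_i if α_i > 1, else 0.
α_i > 1 for i ∈ {4}; NE contributions (0, 0, 0, 13), G = 13.
u_2 = (16 − 0) + 0.2·13 = 18.6.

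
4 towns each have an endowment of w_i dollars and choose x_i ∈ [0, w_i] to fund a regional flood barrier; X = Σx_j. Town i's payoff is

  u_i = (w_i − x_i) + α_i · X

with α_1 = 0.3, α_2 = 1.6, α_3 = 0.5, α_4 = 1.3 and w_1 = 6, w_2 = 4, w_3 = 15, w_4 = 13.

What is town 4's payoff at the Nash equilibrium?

22.1

∂u_i/∂x_i = α_i − 1, so town i contributes w_i if α_i > 1, else 0.
α_i > 1 for i ∈ {2, 4}; NE contributions (0, 4, 0, 13), X = 17.
u_4 = (13 − 13) + 1.3·17 = 22.1.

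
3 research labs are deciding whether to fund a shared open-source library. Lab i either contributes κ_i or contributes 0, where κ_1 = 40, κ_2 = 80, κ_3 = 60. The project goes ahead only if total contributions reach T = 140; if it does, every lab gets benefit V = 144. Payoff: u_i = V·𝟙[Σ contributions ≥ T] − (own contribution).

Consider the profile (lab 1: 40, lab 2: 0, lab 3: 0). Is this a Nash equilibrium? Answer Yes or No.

No

Total = 40 < 140: not provided.
Lab 1 (pledges 40, payoff -40): dropping to 0 → total 0, payoff 0. Profitable deviation.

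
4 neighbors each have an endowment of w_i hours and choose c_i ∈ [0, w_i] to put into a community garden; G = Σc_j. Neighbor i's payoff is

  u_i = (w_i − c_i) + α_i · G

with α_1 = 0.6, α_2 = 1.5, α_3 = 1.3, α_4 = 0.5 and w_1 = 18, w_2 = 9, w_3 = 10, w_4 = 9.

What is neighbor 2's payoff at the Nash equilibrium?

28.5

∂u_i/∂c_i = α_i − 1, so neighbor i contributes w_i if α_i > 1, else 0.
α_i > 1 for i ∈ {2, 3}; NE contributions (0, 9, 10, 0), G = 19.
u_2 = (9 − 9) + 1.5·19 = 28.5.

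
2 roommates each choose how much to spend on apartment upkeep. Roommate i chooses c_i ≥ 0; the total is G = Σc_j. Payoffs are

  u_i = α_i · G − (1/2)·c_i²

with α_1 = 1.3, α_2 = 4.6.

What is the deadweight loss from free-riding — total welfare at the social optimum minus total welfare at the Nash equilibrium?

Roommate i's FOC: ∂u_i/∂c_i = α_i − c_i = 0, so c_i* = α_i.
NE contributions = (1.3, 4.6); G = 5.9.
W^NE = (Σα)·G − ½Σα_i² = 5.9² − ½·22.85 = 23.385.
Planner sets c_i = Σα_j = 5.9 for every i, so G^SO = 2·5.9 = 11.8.
W^SO = (Σα)·G^SO − ½·2·(Σα)² = (2/2)·5.9² = 34.81.
Deadweight loss = W^SO − W^NE = 11.425.

11.425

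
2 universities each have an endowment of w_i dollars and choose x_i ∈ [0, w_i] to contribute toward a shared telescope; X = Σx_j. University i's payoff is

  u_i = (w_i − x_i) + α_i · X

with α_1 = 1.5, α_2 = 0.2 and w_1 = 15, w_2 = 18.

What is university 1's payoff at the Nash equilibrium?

22.5

∂u_i/∂x_i = α_i − 1, so university i contributes w_i if α_i > 1, else 0.
α_i > 1 for i ∈ {1}; NE contributions (15, 0), X = 15.
u_1 = (15 − 15) + 1.5·15 = 22.5.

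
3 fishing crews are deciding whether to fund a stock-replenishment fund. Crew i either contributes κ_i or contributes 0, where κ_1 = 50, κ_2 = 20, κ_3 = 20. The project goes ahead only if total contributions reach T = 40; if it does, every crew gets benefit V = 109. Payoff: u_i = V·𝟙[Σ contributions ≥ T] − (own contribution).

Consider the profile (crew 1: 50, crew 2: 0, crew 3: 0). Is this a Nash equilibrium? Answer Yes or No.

Yes

Total = 50 ≥ 40: provided.
Crew 1 (pledges 50, payoff 59): dropping to 0 → total 0, payoff 0. No gain.
Crew 2 (pledges 0, payoff 109): pledging 20 → total 70, payoff 89. No gain.
Crew 3 (pledges 0, payoff 109): pledging 20 → total 70, payoff 89. No gain.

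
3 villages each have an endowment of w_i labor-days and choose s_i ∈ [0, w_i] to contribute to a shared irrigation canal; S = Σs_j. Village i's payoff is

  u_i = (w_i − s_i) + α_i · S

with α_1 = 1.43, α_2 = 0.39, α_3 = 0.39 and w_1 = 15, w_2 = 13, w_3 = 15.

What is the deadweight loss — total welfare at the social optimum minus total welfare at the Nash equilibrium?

33.88

∂u_i/∂s_i = α_i − 1, so village i contributes w_i if α_i > 1, else 0.
α_i > 1 for i ∈ {1}; NE contributions (15, 0, 0), S = 15.
W^NE = Σw_i − S^NE + (Σα_i)·S^NE = 43 + 1.21·15 = 61.15.
Planner: ∂(Σu_j)/∂s_i = Σα_j − 1 = 1.21 > 0, so everyone contributes w_i; S^SO = 43, W^SO = 43 + 1.21·43 = 95.03.
Deadweight loss = 33.88.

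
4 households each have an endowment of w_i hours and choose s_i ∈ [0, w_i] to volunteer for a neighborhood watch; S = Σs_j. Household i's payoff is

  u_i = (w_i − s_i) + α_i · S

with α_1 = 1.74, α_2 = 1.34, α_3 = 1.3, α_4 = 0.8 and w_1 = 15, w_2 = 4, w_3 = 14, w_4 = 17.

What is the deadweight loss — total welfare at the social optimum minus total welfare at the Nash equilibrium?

71.06

∂u_i/∂s_i = α_i − 1, so household i contributes w_i if α_i > 1, else 0.
α_i > 1 for i ∈ {1, 2, 3}; NE contributions (15, 4, 14, 0), S = 33.
W^NE = Σw_i − S^NE + (Σα_i)·S^NE = 50 + 4.18·33 = 187.94.
Planner: ∂(Σu_j)/∂s_i = Σα_j − 1 = 4.18 > 0, so everyone contributes w_i; S^SO = 50, W^SO = 50 + 4.18·50 = 259.
Deadweight loss = 71.06.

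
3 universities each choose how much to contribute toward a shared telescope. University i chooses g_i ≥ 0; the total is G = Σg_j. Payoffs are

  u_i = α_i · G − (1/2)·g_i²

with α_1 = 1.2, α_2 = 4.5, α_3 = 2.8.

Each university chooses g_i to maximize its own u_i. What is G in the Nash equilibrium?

University i's FOC: ∂u_i/∂g_i = α_i − g_i = 0, so g_i* = α_i.
NE contributions = (1.2, 4.5, 2.8); G = 8.5.

8.5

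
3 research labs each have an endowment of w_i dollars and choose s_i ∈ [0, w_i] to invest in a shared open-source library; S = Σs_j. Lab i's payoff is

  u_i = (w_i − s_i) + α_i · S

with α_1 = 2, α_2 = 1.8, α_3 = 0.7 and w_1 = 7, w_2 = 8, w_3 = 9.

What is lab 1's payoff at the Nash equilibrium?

∂u_i/∂s_i = α_i − 1, so lab i contributes w_i if α_i > 1, else 0.
α_i > 1 for i ∈ {1, 2}; NE contributions (7, 8, 0), S = 15.
u_1 = (7 − 7) + 2·15 = 30.

30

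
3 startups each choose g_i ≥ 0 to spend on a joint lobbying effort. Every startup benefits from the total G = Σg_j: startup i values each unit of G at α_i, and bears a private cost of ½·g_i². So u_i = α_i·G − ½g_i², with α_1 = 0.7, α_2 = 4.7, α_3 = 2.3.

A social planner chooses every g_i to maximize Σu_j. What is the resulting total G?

Planner FOC: ∂(Σu_j)/∂g_i = (Σα_j) − g_i = 0, so g_i^SO = Σα_j = 7.7 for every i; G^SO = 23.1.

23.1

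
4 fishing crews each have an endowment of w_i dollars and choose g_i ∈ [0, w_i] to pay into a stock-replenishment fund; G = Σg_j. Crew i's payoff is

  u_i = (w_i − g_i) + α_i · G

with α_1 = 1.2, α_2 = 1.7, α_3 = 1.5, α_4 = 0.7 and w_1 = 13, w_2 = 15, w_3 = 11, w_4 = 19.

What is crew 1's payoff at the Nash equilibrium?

46.8

∂u_i/∂g_i = α_i − 1, so crew i contributes w_i if α_i > 1, else 0.
α_i > 1 for i ∈ {1, 2, 3}; NE contributions (13, 15, 11, 0), G = 39.
u_1 = (13 − 13) + 1.2·39 = 46.8.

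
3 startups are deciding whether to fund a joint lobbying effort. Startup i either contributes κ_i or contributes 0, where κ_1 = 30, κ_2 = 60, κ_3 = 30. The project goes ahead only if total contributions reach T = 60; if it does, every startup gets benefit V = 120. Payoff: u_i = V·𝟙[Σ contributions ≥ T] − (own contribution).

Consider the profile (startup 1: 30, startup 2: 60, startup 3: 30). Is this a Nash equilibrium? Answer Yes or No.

Total = 120 ≥ 60: provided.
Startup 1 (pledges 30, payoff 90): dropping to 0 → total 90, payoff 120. Profitable deviation.

No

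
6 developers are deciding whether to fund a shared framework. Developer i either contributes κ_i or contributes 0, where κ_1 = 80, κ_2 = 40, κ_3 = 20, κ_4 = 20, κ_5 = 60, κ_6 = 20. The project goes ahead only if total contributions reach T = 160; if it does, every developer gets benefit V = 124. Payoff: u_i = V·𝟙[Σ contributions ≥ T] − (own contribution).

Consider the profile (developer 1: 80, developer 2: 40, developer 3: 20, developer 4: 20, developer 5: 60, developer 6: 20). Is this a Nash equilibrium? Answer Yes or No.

No

Total = 240 ≥ 160: provided.
Developer 1 (pledges 80, payoff 44): dropping to 0 → total 160, payoff 124. Profitable deviation.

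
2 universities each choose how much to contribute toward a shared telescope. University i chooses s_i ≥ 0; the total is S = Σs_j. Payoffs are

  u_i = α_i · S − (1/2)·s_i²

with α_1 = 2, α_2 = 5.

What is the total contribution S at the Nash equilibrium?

University i's FOC: ∂u_i/∂s_i = α_i − s_i = 0, so s_i* = α_i.
NE contributions = (2, 5); S = 7.

7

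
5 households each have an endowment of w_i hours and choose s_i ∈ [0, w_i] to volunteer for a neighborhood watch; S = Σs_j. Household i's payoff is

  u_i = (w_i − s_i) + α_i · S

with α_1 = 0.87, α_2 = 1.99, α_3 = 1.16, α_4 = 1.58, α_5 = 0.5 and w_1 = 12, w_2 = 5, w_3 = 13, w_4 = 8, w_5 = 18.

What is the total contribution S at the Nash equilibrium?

26

∂u_i/∂s_i = α_i − 1, so household i contributes w_i if α_i > 1, else 0.
α_i > 1 for i ∈ {2, 3, 4}; NE contributions (0, 5, 13, 8, 0), S = 26.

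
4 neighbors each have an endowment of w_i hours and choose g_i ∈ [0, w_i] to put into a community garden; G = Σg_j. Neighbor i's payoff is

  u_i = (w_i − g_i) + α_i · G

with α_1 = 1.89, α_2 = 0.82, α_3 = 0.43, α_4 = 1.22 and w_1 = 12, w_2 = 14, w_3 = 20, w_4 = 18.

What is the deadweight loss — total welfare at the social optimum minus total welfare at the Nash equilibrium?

114.24

∂u_i/∂g_i = α_i − 1, so neighbor i contributes w_i if α_i > 1, else 0.
α_i > 1 for i ∈ {1, 4}; NE contributions (12, 0, 0, 18), G = 30.
W^NE = Σw_i − G^NE + (Σα_i)·G^NE = 64 + 3.36·30 = 164.8.
Planner: ∂(Σu_j)/∂g_i = Σα_j − 1 = 3.36 > 0, so everyone contributes w_i; G^SO = 64, W^SO = 64 + 3.36·64 = 279.04.
Deadweight loss = 114.24.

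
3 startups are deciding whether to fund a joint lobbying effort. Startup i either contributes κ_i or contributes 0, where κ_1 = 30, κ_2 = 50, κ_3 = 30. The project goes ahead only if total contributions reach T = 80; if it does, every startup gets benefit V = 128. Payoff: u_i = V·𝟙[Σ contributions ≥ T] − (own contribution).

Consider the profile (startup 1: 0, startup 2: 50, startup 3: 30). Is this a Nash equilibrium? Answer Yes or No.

Total = 80 ≥ 80: provided.
Startup 1 (pledges 0, payoff 128): pledging 30 → total 110, payoff 98. No gain.
Startup 2 (pledges 50, payoff 78): dropping to 0 → total 30, payoff 0. No gain.
Startup 3 (pledges 30, payoff 98): dropping to 0 → total 50, payoff 0. No gain.

Yes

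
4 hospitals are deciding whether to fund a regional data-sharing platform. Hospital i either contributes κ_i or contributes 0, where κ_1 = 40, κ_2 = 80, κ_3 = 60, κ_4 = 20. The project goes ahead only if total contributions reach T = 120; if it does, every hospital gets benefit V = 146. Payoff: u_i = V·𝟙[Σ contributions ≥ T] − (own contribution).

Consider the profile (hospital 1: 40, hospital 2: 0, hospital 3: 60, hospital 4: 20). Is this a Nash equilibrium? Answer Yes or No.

Yes

Total = 120 ≥ 120: provided.
Hospital 1 (pledges 40, payoff 106): dropping to 0 → total 80, payoff 0. No gain.
Hospital 2 (pledges 0, payoff 146): pledging 80 → total 200, payoff 66. No gain.
Hospital 3 (pledges 60, payoff 86): dropping to 0 → total 60, payoff 0. No gain.
Hospital 4 (pledges 20, payoff 126): dropping to 0 → total 100, payoff 0. No gain.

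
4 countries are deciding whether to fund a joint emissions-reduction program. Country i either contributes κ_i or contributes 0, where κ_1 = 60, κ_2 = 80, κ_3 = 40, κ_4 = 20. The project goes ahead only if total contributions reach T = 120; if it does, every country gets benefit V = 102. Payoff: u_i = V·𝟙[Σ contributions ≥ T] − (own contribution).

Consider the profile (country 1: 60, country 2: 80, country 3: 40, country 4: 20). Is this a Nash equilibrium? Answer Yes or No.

Total = 200 ≥ 120: provided.
Country 1 (pledges 60, payoff 42): dropping to 0 → total 140, payoff 102. Profitable deviation.

No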